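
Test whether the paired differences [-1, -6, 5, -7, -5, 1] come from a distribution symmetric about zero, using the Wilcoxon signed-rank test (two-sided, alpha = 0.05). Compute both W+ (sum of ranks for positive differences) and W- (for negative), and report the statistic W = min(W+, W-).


Step 1: Drop any zero differences (none here) and take |d_i|.
|d| = [1, 6, 5, 7, 5, 1]
Step 2: Midrank |d_i| (ties get averaged ranks).
ranks: |1|->1.5, |6|->5, |5|->3.5, |7|->6, |5|->3.5, |1|->1.5
Step 3: Attach original signs; sum ranks with positive sign and with negative sign.
W+ = 3.5 + 1.5 = 5
W- = 1.5 + 5 + 6 + 3.5 = 16
(Check: W+ + W- = 21 should equal n(n+1)/2 = 21.)
Step 4: Test statistic W = min(W+, W-) = 5.
Step 5: Ties in |d|, so use the tie-corrected normal approximation.
        E[W] = n(n+1)/4 = 6*7/4 = 10.5.
        Tie groups: |d|=1 (t=2), |d|=5 (t=2); sum(t^3 - t) = 12.
        Var[W] = n(n+1)(2n+1)/24 - sum(t^3-t)/48 = 546/24 - 12/48 = 22.5.
        z = (W - E[W]) / sqrt(Var[W]) = (5 - 10.5) / 4.7434 = -1.1595.
        Two-sided p = 2*Phi(z) = 0.246252.
Step 6: alpha = 0.05. fail to reject H0.

W+ = 5, W- = 16, W = min = 5, p = 0.246252, fail to reject H0.


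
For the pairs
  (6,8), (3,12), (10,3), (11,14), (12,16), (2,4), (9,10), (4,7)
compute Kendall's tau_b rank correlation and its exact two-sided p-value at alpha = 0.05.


Step 1: Enumerate the 28 unordered pairs (i,j) with i<j and classify each by sign(x_j-x_i) * sign(y_j-y_i).
  (1,2):dx=-3,dy=+4->D; (1,3):dx=+4,dy=-5->D; (1,4):dx=+5,dy=+6->C; (1,5):dx=+6,dy=+8->C
  (1,6):dx=-4,dy=-4->C; (1,7):dx=+3,dy=+2->C; (1,8):dx=-2,dy=-1->C; (2,3):dx=+7,dy=-9->D
  (2,4):dx=+8,dy=+2->C; (2,5):dx=+9,dy=+4->C; (2,6):dx=-1,dy=-8->C; (2,7):dx=+6,dy=-2->D
  (2,8):dx=+1,dy=-5->D; (3,4):dx=+1,dy=+11->C; (3,5):dx=+2,dy=+13->C; (3,6):dx=-8,dy=+1->D
  (3,7):dx=-1,dy=+7->D; (3,8):dx=-6,dy=+4->D; (4,5):dx=+1,dy=+2->C; (4,6):dx=-9,dy=-10->C
  (4,7):dx=-2,dy=-4->C; (4,8):dx=-7,dy=-7->C; (5,6):dx=-10,dy=-12->C; (5,7):dx=-3,dy=-6->C
  (5,8):dx=-8,dy=-9->C; (6,7):dx=+7,dy=+6->C; (6,8):dx=+2,dy=+3->C; (7,8):dx=-5,dy=-3->C
Step 2: C = 20, D = 8, total pairs = 28.
Step 3: tau = (C - D)/(n(n-1)/2) = (20 - 8)/28 = 0.428571.
Step 4: Exact two-sided p-value (enumerate n! = 40320 permutations of y under H0): p = 0.178869.
Step 5: alpha = 0.05. fail to reject H0.

tau_b = 0.4286 (C=20, D=8), p = 0.178869, fail to reject H0.


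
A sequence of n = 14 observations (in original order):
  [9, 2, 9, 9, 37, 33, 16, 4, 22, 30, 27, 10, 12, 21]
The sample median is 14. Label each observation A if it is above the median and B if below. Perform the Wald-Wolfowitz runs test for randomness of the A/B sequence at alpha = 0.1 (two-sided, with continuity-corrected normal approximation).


Step 1: Compute median = 14; label A = above, B = below.
Labels in order: BBBBAAABAAABBA  (n_A = 7, n_B = 7)
Step 2: Count runs R = 6.
Step 3: Under H0 (random ordering), E[R] = 2*n_A*n_B/(n_A+n_B) + 1 = 2*7*7/14 + 1 = 8.0000.
        Var[R] = 2*n_A*n_B*(2*n_A*n_B - n_A - n_B) / ((n_A+n_B)^2 * (n_A+n_B-1)) = 8232/2548 = 3.2308.
        SD[R] = 1.7974.
Step 4: Continuity-corrected z = (R + 0.5 - E[R]) / SD[R] = (6 + 0.5 - 8.0000) / 1.7974 = -0.8345.
Step 5: Two-sided p-value via normal approximation = 2*(1 - Phi(|z|)) = 0.403986.
Step 6: alpha = 0.1. fail to reject H0.

R = 6, z = -0.8345, p = 0.403986, fail to reject H0.


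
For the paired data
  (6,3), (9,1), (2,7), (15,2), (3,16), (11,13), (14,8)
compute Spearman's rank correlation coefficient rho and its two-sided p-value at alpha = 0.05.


Step 1: Rank x and y separately (midranks; no ties here).
rank(x): 6->3, 9->4, 2->1, 15->7, 3->2, 11->5, 14->6
rank(y): 3->3, 1->1, 7->4, 2->2, 16->7, 13->6, 8->5
Step 2: d_i = R_x(i) - R_y(i); compute d_i^2.
  (3-3)^2=0, (4-1)^2=9, (1-4)^2=9, (7-2)^2=25, (2-7)^2=25, (5-6)^2=1, (6-5)^2=1
sum(d^2) = 70.
Step 3: rho = 1 - 6*70 / (7*(7^2 - 1)) = 1 - 420/336 = -0.250000.
Step 4: Under H0, t = rho * sqrt((n-2)/(1-rho^2)) = -0.5774 ~ t(5).
Step 5: Two-sided p-value from the t-distribution with 5 df = 0.588724.
Step 6: alpha = 0.05. fail to reject H0.

rho = -0.2500, p = 0.588724, fail to reject H0 at alpha = 0.05.


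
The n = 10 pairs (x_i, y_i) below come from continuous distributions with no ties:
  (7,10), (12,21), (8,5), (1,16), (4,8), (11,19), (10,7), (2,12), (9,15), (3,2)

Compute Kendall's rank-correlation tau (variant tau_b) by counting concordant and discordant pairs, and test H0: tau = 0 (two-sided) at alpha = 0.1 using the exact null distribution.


Step 1: Enumerate the 45 unordered pairs (i,j) with i<j and classify each by sign(x_j-x_i) * sign(y_j-y_i).
  (1,2):dx=+5,dy=+11->C; (1,3):dx=+1,dy=-5->D; (1,4):dx=-6,dy=+6->D; (1,5):dx=-3,dy=-2->C
  (1,6):dx=+4,dy=+9->C; (1,7):dx=+3,dy=-3->D; (1,8):dx=-5,dy=+2->D; (1,9):dx=+2,dy=+5->C
  (1,10):dx=-4,dy=-8->C; (2,3):dx=-4,dy=-16->C; (2,4):dx=-11,dy=-5->C; (2,5):dx=-8,dy=-13->C
  (2,6):dx=-1,dy=-2->C; (2,7):dx=-2,dy=-14->C; (2,8):dx=-10,dy=-9->C; (2,9):dx=-3,dy=-6->C
  (2,10):dx=-9,dy=-19->C; (3,4):dx=-7,dy=+11->D; (3,5):dx=-4,dy=+3->D; (3,6):dx=+3,dy=+14->C
  (3,7):dx=+2,dy=+2->C; (3,8):dx=-6,dy=+7->D; (3,9):dx=+1,dy=+10->C; (3,10):dx=-5,dy=-3->C
  (4,5):dx=+3,dy=-8->D; (4,6):dx=+10,dy=+3->C; (4,7):dx=+9,dy=-9->D; (4,8):dx=+1,dy=-4->D
  (4,9):dx=+8,dy=-1->D; (4,10):dx=+2,dy=-14->D; (5,6):dx=+7,dy=+11->C; (5,7):dx=+6,dy=-1->D
  (5,8):dx=-2,dy=+4->D; (5,9):dx=+5,dy=+7->C; (5,10):dx=-1,dy=-6->C; (6,7):dx=-1,dy=-12->C
  (6,8):dx=-9,dy=-7->C; (6,9):dx=-2,dy=-4->C; (6,10):dx=-8,dy=-17->C; (7,8):dx=-8,dy=+5->D
  (7,9):dx=-1,dy=+8->D; (7,10):dx=-7,dy=-5->C; (8,9):dx=+7,dy=+3->C; (8,10):dx=+1,dy=-10->D
  (9,10):dx=-6,dy=-13->C
Step 2: C = 28, D = 17, total pairs = 45.
Step 3: tau = (C - D)/(n(n-1)/2) = (28 - 17)/45 = 0.244444.
Step 4: Exact two-sided p-value (enumerate n! = 3628800 permutations of y under H0): p = 0.380720.
Step 5: alpha = 0.1. fail to reject H0.

tau_b = 0.2444 (C=28, D=17), p = 0.380720, fail to reject H0.


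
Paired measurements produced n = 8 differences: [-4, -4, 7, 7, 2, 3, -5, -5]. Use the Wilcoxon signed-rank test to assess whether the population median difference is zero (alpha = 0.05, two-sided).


Step 1: Drop any zero differences (none here) and take |d_i|.
|d| = [4, 4, 7, 7, 2, 3, 5, 5]
Step 2: Midrank |d_i| (ties get averaged ranks).
ranks: |4|->3.5, |4|->3.5, |7|->7.5, |7|->7.5, |2|->1, |3|->2, |5|->5.5, |5|->5.5
Step 3: Attach original signs; sum ranks with positive sign and with negative sign.
W+ = 7.5 + 7.5 + 1 + 2 = 18
W- = 3.5 + 3.5 + 5.5 + 5.5 = 18
(Check: W+ + W- = 36 should equal n(n+1)/2 = 36.)
Step 4: Test statistic W = min(W+, W-) = 18.
Step 5: Ties in |d|, so use the tie-corrected normal approximation.
        E[W] = n(n+1)/4 = 8*9/4 = 18.
        Tie groups: |d|=4 (t=2), |d|=5 (t=2), |d|=7 (t=2); sum(t^3 - t) = 18.
        Var[W] = n(n+1)(2n+1)/24 - sum(t^3-t)/48 = 1224/24 - 18/48 = 50.625.
        z = (W - E[W]) / sqrt(Var[W]) = (18 - 18) / 7.1151 = 0.0000.
        Two-sided p = 2*Phi(z) = 1.000000.
Step 6: alpha = 0.05. fail to reject H0.

W+ = 18, W- = 18, W = min = 18, p = 1.000000, fail to reject H0.


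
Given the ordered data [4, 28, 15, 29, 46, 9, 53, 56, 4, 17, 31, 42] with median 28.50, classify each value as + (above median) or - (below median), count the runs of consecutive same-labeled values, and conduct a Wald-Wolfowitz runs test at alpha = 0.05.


Step 1: Compute median = 28.50; label A = above, B = below.
Labels in order: BBBAABAABBAA  (n_A = 6, n_B = 6)
Step 2: Count runs R = 6.
Step 3: Under H0 (random ordering), E[R] = 2*n_A*n_B/(n_A+n_B) + 1 = 2*6*6/12 + 1 = 7.0000.
        Var[R] = 2*n_A*n_B*(2*n_A*n_B - n_A - n_B) / ((n_A+n_B)^2 * (n_A+n_B-1)) = 4320/1584 = 2.7273.
        SD[R] = 1.6514.
Step 4: Continuity-corrected z = (R + 0.5 - E[R]) / SD[R] = (6 + 0.5 - 7.0000) / 1.6514 = -0.3028.
Step 5: Two-sided p-value via normal approximation = 2*(1 - Phi(|z|)) = 0.762069.
Step 6: alpha = 0.05. fail to reject H0.

R = 6, z = -0.3028, p = 0.762069, fail to reject H0.


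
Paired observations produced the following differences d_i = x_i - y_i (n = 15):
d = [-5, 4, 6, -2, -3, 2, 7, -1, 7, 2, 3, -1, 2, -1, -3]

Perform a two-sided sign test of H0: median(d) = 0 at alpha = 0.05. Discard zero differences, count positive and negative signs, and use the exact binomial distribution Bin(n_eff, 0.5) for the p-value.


Step 1: Discard zero differences. Original n = 15; n_eff = number of nonzero differences = 15.
Nonzero differences (with sign): -5, +4, +6, -2, -3, +2, +7, -1, +7, +2, +3, -1, +2, -1, -3
Step 2: Count signs: positive = 8, negative = 7.
Step 3: Under H0: P(positive) = 0.5, so the number of positives S ~ Bin(15, 0.5).
Step 4: Two-sided exact p-value = sum of Bin(15,0.5) probabilities at or below the observed probability = 1.000000.
Step 5: alpha = 0.05. fail to reject H0.

n_eff = 15, pos = 8, neg = 7, p = 1.000000, fail to reject H0.


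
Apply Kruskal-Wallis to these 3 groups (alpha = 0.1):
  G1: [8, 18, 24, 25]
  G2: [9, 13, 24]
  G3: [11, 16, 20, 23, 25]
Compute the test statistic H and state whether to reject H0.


Step 1: Combine all N = 12 observations and assign midranks.
sorted (value, group, rank): (8,G1,1), (9,G2,2), (11,G3,3), (13,G2,4), (16,G3,5), (18,G1,6), (20,G3,7), (23,G3,8), (24,G1,9.5), (24,G2,9.5), (25,G1,11.5), (25,G3,11.5)
Step 2: Sum ranks within each group.
R_1 = 28 (n_1 = 4)
R_2 = 15.5 (n_2 = 3)
R_3 = 34.5 (n_3 = 5)
Step 3: H = 12/(N(N+1)) * sum(R_i^2/n_i) - 3(N+1)
     = 12/(12*13) * (28^2/4 + 15.5^2/3 + 34.5^2/5) - 3*13
     = 0.076923 * 514.133 - 39
     = 0.548718.
Step 4: Ties present; correction factor C = 1 - 12/(12^3 - 12) = 0.993007. Corrected H = 0.548718 / 0.993007 = 0.552582.
Step 5: Under H0, H ~ chi^2(2); p-value = 0.758592.
Step 6: alpha = 0.1. fail to reject H0.

H = 0.5526, df = 2, p = 0.758592, fail to reject H0.


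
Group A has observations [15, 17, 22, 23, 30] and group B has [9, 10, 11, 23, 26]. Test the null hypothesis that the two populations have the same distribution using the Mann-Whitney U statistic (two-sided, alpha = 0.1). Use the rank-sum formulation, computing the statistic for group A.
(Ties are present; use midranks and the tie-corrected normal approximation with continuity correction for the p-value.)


Step 1: Combine and sort all 10 observations; assign midranks.
sorted (value, group): (9,Y), (10,Y), (11,Y), (15,X), (17,X), (22,X), (23,X), (23,Y), (26,Y), (30,X)
ranks: 9->1, 10->2, 11->3, 15->4, 17->5, 22->6, 23->7.5, 23->7.5, 26->9, 30->10
Step 2: Rank sum for X: R1 = 4 + 5 + 6 + 7.5 + 10 = 32.5.
Step 3: U_X = R1 - n1(n1+1)/2 = 32.5 - 5*6/2 = 32.5 - 15 = 17.5.
       U_Y = n1*n2 - U_X = 25 - 17.5 = 7.5.
Step 4: Ties are present, so use the tie-corrected normal approximation (with continuity correction) for the p-value.
Step 5: p-value = 0.345742; compare to alpha = 0.1. fail to reject H0.

U_X = 17.5, p = 0.345742, fail to reject H0 at alpha = 0.1.


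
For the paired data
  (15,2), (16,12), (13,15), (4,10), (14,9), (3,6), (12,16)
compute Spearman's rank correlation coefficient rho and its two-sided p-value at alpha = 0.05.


Step 1: Rank x and y separately (midranks; no ties here).
rank(x): 15->6, 16->7, 13->4, 4->2, 14->5, 3->1, 12->3
rank(y): 2->1, 12->5, 15->6, 10->4, 9->3, 6->2, 16->7
Step 2: d_i = R_x(i) - R_y(i); compute d_i^2.
  (6-1)^2=25, (7-5)^2=4, (4-6)^2=4, (2-4)^2=4, (5-3)^2=4, (1-2)^2=1, (3-7)^2=16
sum(d^2) = 58.
Step 3: rho = 1 - 6*58 / (7*(7^2 - 1)) = 1 - 348/336 = -0.035714.
Step 4: Under H0, t = rho * sqrt((n-2)/(1-rho^2)) = -0.0799 ~ t(5).
Step 5: Two-sided p-value from the t-distribution with 5 df = 0.939408.
Step 6: alpha = 0.05. fail to reject H0.

rho = -0.0357, p = 0.939408, fail to reject H0 at alpha = 0.05.


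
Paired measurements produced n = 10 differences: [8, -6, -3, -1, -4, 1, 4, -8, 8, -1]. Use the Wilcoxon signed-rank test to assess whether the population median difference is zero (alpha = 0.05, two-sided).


Step 1: Drop any zero differences (none here) and take |d_i|.
|d| = [8, 6, 3, 1, 4, 1, 4, 8, 8, 1]
Step 2: Midrank |d_i| (ties get averaged ranks).
ranks: |8|->9, |6|->7, |3|->4, |1|->2, |4|->5.5, |1|->2, |4|->5.5, |8|->9, |8|->9, |1|->2
Step 3: Attach original signs; sum ranks with positive sign and with negative sign.
W+ = 9 + 2 + 5.5 + 9 = 25.5
W- = 7 + 4 + 2 + 5.5 + 9 + 2 = 29.5
(Check: W+ + W- = 55 should equal n(n+1)/2 = 55.)
Step 4: Test statistic W = min(W+, W-) = 25.5.
Step 5: Ties in |d|, so use the tie-corrected normal approximation.
        E[W] = n(n+1)/4 = 10*11/4 = 27.5.
        Tie groups: |d|=1 (t=3), |d|=4 (t=2), |d|=8 (t=3); sum(t^3 - t) = 54.
        Var[W] = n(n+1)(2n+1)/24 - sum(t^3-t)/48 = 2310/24 - 54/48 = 95.125.
        z = (W - E[W]) / sqrt(Var[W]) = (25.5 - 27.5) / 9.7532 = -0.2051.
        Two-sided p = 2*Phi(z) = 0.837525.
Step 6: alpha = 0.05. fail to reject H0.

W+ = 25.5, W- = 29.5, W = min = 25.5, p = 0.837525, fail to reject H0.


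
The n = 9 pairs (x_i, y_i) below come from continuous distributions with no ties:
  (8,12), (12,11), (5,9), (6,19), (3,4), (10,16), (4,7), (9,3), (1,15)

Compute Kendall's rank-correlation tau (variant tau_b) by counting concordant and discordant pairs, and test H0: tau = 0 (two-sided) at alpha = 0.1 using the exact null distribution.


Step 1: Enumerate the 36 unordered pairs (i,j) with i<j and classify each by sign(x_j-x_i) * sign(y_j-y_i).
  (1,2):dx=+4,dy=-1->D; (1,3):dx=-3,dy=-3->C; (1,4):dx=-2,dy=+7->D; (1,5):dx=-5,dy=-8->C
  (1,6):dx=+2,dy=+4->C; (1,7):dx=-4,dy=-5->C; (1,8):dx=+1,dy=-9->D; (1,9):dx=-7,dy=+3->D
  (2,3):dx=-7,dy=-2->C; (2,4):dx=-6,dy=+8->D; (2,5):dx=-9,dy=-7->C; (2,6):dx=-2,dy=+5->D
  (2,7):dx=-8,dy=-4->C; (2,8):dx=-3,dy=-8->C; (2,9):dx=-11,dy=+4->D; (3,4):dx=+1,dy=+10->C
  (3,5):dx=-2,dy=-5->C; (3,6):dx=+5,dy=+7->C; (3,7):dx=-1,dy=-2->C; (3,8):dx=+4,dy=-6->D
  (3,9):dx=-4,dy=+6->D; (4,5):dx=-3,dy=-15->C; (4,6):dx=+4,dy=-3->D; (4,7):dx=-2,dy=-12->C
  (4,8):dx=+3,dy=-16->D; (4,9):dx=-5,dy=-4->C; (5,6):dx=+7,dy=+12->C; (5,7):dx=+1,dy=+3->C
  (5,8):dx=+6,dy=-1->D; (5,9):dx=-2,dy=+11->D; (6,7):dx=-6,dy=-9->C; (6,8):dx=-1,dy=-13->C
  (6,9):dx=-9,dy=-1->C; (7,8):dx=+5,dy=-4->D; (7,9):dx=-3,dy=+8->D; (8,9):dx=-8,dy=+12->D
Step 2: C = 20, D = 16, total pairs = 36.
Step 3: tau = (C - D)/(n(n-1)/2) = (20 - 16)/36 = 0.111111.
Step 4: Exact two-sided p-value (enumerate n! = 362880 permutations of y under H0): p = 0.761414.
Step 5: alpha = 0.1. fail to reject H0.

tau_b = 0.1111 (C=20, D=16), p = 0.761414, fail to reject H0.


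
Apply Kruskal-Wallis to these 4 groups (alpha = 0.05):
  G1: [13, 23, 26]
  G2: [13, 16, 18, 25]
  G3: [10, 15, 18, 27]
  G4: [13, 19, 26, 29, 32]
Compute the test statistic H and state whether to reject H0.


Step 1: Combine all N = 16 observations and assign midranks.
sorted (value, group, rank): (10,G3,1), (13,G1,3), (13,G2,3), (13,G4,3), (15,G3,5), (16,G2,6), (18,G2,7.5), (18,G3,7.5), (19,G4,9), (23,G1,10), (25,G2,11), (26,G1,12.5), (26,G4,12.5), (27,G3,14), (29,G4,15), (32,G4,16)
Step 2: Sum ranks within each group.
R_1 = 25.5 (n_1 = 3)
R_2 = 27.5 (n_2 = 4)
R_3 = 27.5 (n_3 = 4)
R_4 = 55.5 (n_4 = 5)
Step 3: H = 12/(N(N+1)) * sum(R_i^2/n_i) - 3(N+1)
     = 12/(16*17) * (25.5^2/3 + 27.5^2/4 + 27.5^2/4 + 55.5^2/5) - 3*17
     = 0.044118 * 1210.92 - 51
     = 2.423162.
Step 4: Ties present; correction factor C = 1 - 36/(16^3 - 16) = 0.991176. Corrected H = 2.423162 / 0.991176 = 2.444733.
Step 5: Under H0, H ~ chi^2(3); p-value = 0.485362.
Step 6: alpha = 0.05. fail to reject H0.

H = 2.4447, df = 3, p = 0.485362, fail to reject H0.


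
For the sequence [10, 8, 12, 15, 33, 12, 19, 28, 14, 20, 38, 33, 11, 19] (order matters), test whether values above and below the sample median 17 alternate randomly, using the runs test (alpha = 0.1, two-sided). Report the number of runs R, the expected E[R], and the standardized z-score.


Step 1: Compute median = 17; label A = above, B = below.
Labels in order: BBBBABAABAAABA  (n_A = 7, n_B = 7)
Step 2: Count runs R = 8.
Step 3: Under H0 (random ordering), E[R] = 2*n_A*n_B/(n_A+n_B) + 1 = 2*7*7/14 + 1 = 8.0000.
        Var[R] = 2*n_A*n_B*(2*n_A*n_B - n_A - n_B) / ((n_A+n_B)^2 * (n_A+n_B-1)) = 8232/2548 = 3.2308.
        SD[R] = 1.7974.
Step 4: R = E[R], so z = 0 with no continuity correction.
Step 5: Two-sided p-value via normal approximation = 2*(1 - Phi(|z|)) = 1.000000.
Step 6: alpha = 0.1. fail to reject H0.

R = 8, z = 0.0000, p = 1.000000, fail to reject H0.


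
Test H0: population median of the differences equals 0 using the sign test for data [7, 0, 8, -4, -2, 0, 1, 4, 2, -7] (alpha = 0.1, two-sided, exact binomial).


Step 1: Discard zero differences. Original n = 10; n_eff = number of nonzero differences = 8.
Nonzero differences (with sign): +7, +8, -4, -2, +1, +4, +2, -7
Step 2: Count signs: positive = 5, negative = 3.
Step 3: Under H0: P(positive) = 0.5, so the number of positives S ~ Bin(8, 0.5).
Step 4: Two-sided exact p-value = sum of Bin(8,0.5) probabilities at or below the observed probability = 0.726562.
Step 5: alpha = 0.1. fail to reject H0.

n_eff = 8, pos = 5, neg = 3, p = 0.726562, fail to reject H0.


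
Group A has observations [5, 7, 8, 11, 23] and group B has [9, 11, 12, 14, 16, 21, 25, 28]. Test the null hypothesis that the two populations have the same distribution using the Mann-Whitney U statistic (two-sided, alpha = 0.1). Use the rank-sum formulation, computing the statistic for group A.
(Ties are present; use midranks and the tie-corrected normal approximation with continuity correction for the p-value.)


Step 1: Combine and sort all 13 observations; assign midranks.
sorted (value, group): (5,X), (7,X), (8,X), (9,Y), (11,X), (11,Y), (12,Y), (14,Y), (16,Y), (21,Y), (23,X), (25,Y), (28,Y)
ranks: 5->1, 7->2, 8->3, 9->4, 11->5.5, 11->5.5, 12->7, 14->8, 16->9, 21->10, 23->11, 25->12, 28->13
Step 2: Rank sum for X: R1 = 1 + 2 + 3 + 5.5 + 11 = 22.5.
Step 3: U_X = R1 - n1(n1+1)/2 = 22.5 - 5*6/2 = 22.5 - 15 = 7.5.
       U_Y = n1*n2 - U_X = 40 - 7.5 = 32.5.
Step 4: Ties are present, so use the tie-corrected normal approximation (with continuity correction) for the p-value.
Step 5: p-value = 0.078571; compare to alpha = 0.1. reject H0.

U_X = 7.5, p = 0.078571, reject H0 at alpha = 0.1.


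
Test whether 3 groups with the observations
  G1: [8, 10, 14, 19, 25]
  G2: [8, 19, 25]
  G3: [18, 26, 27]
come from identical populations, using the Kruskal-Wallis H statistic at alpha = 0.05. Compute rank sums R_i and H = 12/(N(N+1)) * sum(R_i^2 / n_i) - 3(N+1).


Step 1: Combine all N = 11 observations and assign midranks.
sorted (value, group, rank): (8,G1,1.5), (8,G2,1.5), (10,G1,3), (14,G1,4), (18,G3,5), (19,G1,6.5), (19,G2,6.5), (25,G1,8.5), (25,G2,8.5), (26,G3,10), (27,G3,11)
Step 2: Sum ranks within each group.
R_1 = 23.5 (n_1 = 5)
R_2 = 16.5 (n_2 = 3)
R_3 = 26 (n_3 = 3)
Step 3: H = 12/(N(N+1)) * sum(R_i^2/n_i) - 3(N+1)
     = 12/(11*12) * (23.5^2/5 + 16.5^2/3 + 26^2/3) - 3*12
     = 0.090909 * 426.533 - 36
     = 2.775758.
Step 4: Ties present; correction factor C = 1 - 18/(11^3 - 11) = 0.986364. Corrected H = 2.775758 / 0.986364 = 2.814132.
Step 5: Under H0, H ~ chi^2(2); p-value = 0.244861.
Step 6: alpha = 0.05. fail to reject H0.

H = 2.8141, df = 2, p = 0.244861, fail to reject H0.


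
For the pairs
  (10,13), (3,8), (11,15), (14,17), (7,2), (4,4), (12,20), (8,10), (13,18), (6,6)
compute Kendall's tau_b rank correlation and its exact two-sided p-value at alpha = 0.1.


Step 1: Enumerate the 45 unordered pairs (i,j) with i<j and classify each by sign(x_j-x_i) * sign(y_j-y_i).
  (1,2):dx=-7,dy=-5->C; (1,3):dx=+1,dy=+2->C; (1,4):dx=+4,dy=+4->C; (1,5):dx=-3,dy=-11->C
  (1,6):dx=-6,dy=-9->C; (1,7):dx=+2,dy=+7->C; (1,8):dx=-2,dy=-3->C; (1,9):dx=+3,dy=+5->C
  (1,10):dx=-4,dy=-7->C; (2,3):dx=+8,dy=+7->C; (2,4):dx=+11,dy=+9->C; (2,5):dx=+4,dy=-6->D
  (2,6):dx=+1,dy=-4->D; (2,7):dx=+9,dy=+12->C; (2,8):dx=+5,dy=+2->C; (2,9):dx=+10,dy=+10->C
  (2,10):dx=+3,dy=-2->D; (3,4):dx=+3,dy=+2->C; (3,5):dx=-4,dy=-13->C; (3,6):dx=-7,dy=-11->C
  (3,7):dx=+1,dy=+5->C; (3,8):dx=-3,dy=-5->C; (3,9):dx=+2,dy=+3->C; (3,10):dx=-5,dy=-9->C
  (4,5):dx=-7,dy=-15->C; (4,6):dx=-10,dy=-13->C; (4,7):dx=-2,dy=+3->D; (4,8):dx=-6,dy=-7->C
  (4,9):dx=-1,dy=+1->D; (4,10):dx=-8,dy=-11->C; (5,6):dx=-3,dy=+2->D; (5,7):dx=+5,dy=+18->C
  (5,8):dx=+1,dy=+8->C; (5,9):dx=+6,dy=+16->C; (5,10):dx=-1,dy=+4->D; (6,7):dx=+8,dy=+16->C
  (6,8):dx=+4,dy=+6->C; (6,9):dx=+9,dy=+14->C; (6,10):dx=+2,dy=+2->C; (7,8):dx=-4,dy=-10->C
  (7,9):dx=+1,dy=-2->D; (7,10):dx=-6,dy=-14->C; (8,9):dx=+5,dy=+8->C; (8,10):dx=-2,dy=-4->C
  (9,10):dx=-7,dy=-12->C
Step 2: C = 37, D = 8, total pairs = 45.
Step 3: tau = (C - D)/(n(n-1)/2) = (37 - 8)/45 = 0.644444.
Step 4: Exact two-sided p-value (enumerate n! = 3628800 permutations of y under H0): p = 0.009148.
Step 5: alpha = 0.1. reject H0.

tau_b = 0.6444 (C=37, D=8), p = 0.009148, reject H0.


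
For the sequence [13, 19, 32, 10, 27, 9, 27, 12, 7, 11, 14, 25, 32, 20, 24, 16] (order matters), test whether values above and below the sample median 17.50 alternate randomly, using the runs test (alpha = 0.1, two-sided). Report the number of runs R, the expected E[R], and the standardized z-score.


Step 1: Compute median = 17.50; label A = above, B = below.
Labels in order: BAABABABBBBAAAAB  (n_A = 8, n_B = 8)
Step 2: Count runs R = 9.
Step 3: Under H0 (random ordering), E[R] = 2*n_A*n_B/(n_A+n_B) + 1 = 2*8*8/16 + 1 = 9.0000.
        Var[R] = 2*n_A*n_B*(2*n_A*n_B - n_A - n_B) / ((n_A+n_B)^2 * (n_A+n_B-1)) = 14336/3840 = 3.7333.
        SD[R] = 1.9322.
Step 4: R = E[R], so z = 0 with no continuity correction.
Step 5: Two-sided p-value via normal approximation = 2*(1 - Phi(|z|)) = 1.000000.
Step 6: alpha = 0.1. fail to reject H0.

R = 9, z = 0.0000, p = 1.000000, fail to reject H0.


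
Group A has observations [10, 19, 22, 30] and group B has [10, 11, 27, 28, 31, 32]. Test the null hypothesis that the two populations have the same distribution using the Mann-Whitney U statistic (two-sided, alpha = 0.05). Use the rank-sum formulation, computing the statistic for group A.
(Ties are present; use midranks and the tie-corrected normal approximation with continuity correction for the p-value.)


Step 1: Combine and sort all 10 observations; assign midranks.
sorted (value, group): (10,X), (10,Y), (11,Y), (19,X), (22,X), (27,Y), (28,Y), (30,X), (31,Y), (32,Y)
ranks: 10->1.5, 10->1.5, 11->3, 19->4, 22->5, 27->6, 28->7, 30->8, 31->9, 32->10
Step 2: Rank sum for X: R1 = 1.5 + 4 + 5 + 8 = 18.5.
Step 3: U_X = R1 - n1(n1+1)/2 = 18.5 - 4*5/2 = 18.5 - 10 = 8.5.
       U_Y = n1*n2 - U_X = 24 - 8.5 = 15.5.
Step 4: Ties are present, so use the tie-corrected normal approximation (with continuity correction) for the p-value.
Step 5: p-value = 0.521166; compare to alpha = 0.05. fail to reject H0.

U_X = 8.5, p = 0.521166, fail to reject H0 at alpha = 0.05.


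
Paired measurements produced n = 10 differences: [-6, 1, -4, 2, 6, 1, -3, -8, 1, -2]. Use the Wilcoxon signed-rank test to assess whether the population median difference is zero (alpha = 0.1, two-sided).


Step 1: Drop any zero differences (none here) and take |d_i|.
|d| = [6, 1, 4, 2, 6, 1, 3, 8, 1, 2]
Step 2: Midrank |d_i| (ties get averaged ranks).
ranks: |6|->8.5, |1|->2, |4|->7, |2|->4.5, |6|->8.5, |1|->2, |3|->6, |8|->10, |1|->2, |2|->4.5
Step 3: Attach original signs; sum ranks with positive sign and with negative sign.
W+ = 2 + 4.5 + 8.5 + 2 + 2 = 19
W- = 8.5 + 7 + 6 + 10 + 4.5 = 36
(Check: W+ + W- = 55 should equal n(n+1)/2 = 55.)
Step 4: Test statistic W = min(W+, W-) = 19.
Step 5: Ties in |d|, so use the tie-corrected normal approximation.
        E[W] = n(n+1)/4 = 10*11/4 = 27.5.
        Tie groups: |d|=1 (t=3), |d|=2 (t=2), |d|=6 (t=2); sum(t^3 - t) = 36.
        Var[W] = n(n+1)(2n+1)/24 - sum(t^3-t)/48 = 2310/24 - 36/48 = 95.5.
        z = (W - E[W]) / sqrt(Var[W]) = (19 - 27.5) / 9.7724 = -0.8698.
        Two-sided p = 2*Phi(z) = 0.384412.
Step 6: alpha = 0.1. fail to reject H0.

W+ = 19, W- = 36, W = min = 19, p = 0.384412, fail to reject H0.


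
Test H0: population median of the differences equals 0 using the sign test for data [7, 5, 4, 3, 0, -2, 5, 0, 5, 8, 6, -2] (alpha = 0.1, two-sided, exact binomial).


Step 1: Discard zero differences. Original n = 12; n_eff = number of nonzero differences = 10.
Nonzero differences (with sign): +7, +5, +4, +3, -2, +5, +5, +8, +6, -2
Step 2: Count signs: positive = 8, negative = 2.
Step 3: Under H0: P(positive) = 0.5, so the number of positives S ~ Bin(10, 0.5).
Step 4: Two-sided exact p-value = sum of Bin(10,0.5) probabilities at or below the observed probability = 0.109375.
Step 5: alpha = 0.1. fail to reject H0.

n_eff = 10, pos = 8, neg = 2, p = 0.109375, fail to reject H0.


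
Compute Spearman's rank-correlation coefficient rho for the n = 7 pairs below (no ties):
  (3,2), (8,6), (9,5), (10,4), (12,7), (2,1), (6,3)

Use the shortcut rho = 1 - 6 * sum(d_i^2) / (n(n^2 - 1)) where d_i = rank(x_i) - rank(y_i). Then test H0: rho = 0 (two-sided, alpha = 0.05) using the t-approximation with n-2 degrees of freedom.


Step 1: Rank x and y separately (midranks; no ties here).
rank(x): 3->2, 8->4, 9->5, 10->6, 12->7, 2->1, 6->3
rank(y): 2->2, 6->6, 5->5, 4->4, 7->7, 1->1, 3->3
Step 2: d_i = R_x(i) - R_y(i); compute d_i^2.
  (2-2)^2=0, (4-6)^2=4, (5-5)^2=0, (6-4)^2=4, (7-7)^2=0, (1-1)^2=0, (3-3)^2=0
sum(d^2) = 8.
Step 3: rho = 1 - 6*8 / (7*(7^2 - 1)) = 1 - 48/336 = 0.857143.
Step 4: Under H0, t = rho * sqrt((n-2)/(1-rho^2)) = 3.7210 ~ t(5).
Step 5: Two-sided p-value from the t-distribution with 5 df = 0.013697.
Step 6: alpha = 0.05. reject H0.

rho = 0.8571, p = 0.013697, reject H0 at alpha = 0.05.


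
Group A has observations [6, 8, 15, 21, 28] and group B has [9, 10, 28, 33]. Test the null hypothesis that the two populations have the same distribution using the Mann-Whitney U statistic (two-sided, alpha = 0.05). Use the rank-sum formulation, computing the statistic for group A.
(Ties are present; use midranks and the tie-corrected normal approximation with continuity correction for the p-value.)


Step 1: Combine and sort all 9 observations; assign midranks.
sorted (value, group): (6,X), (8,X), (9,Y), (10,Y), (15,X), (21,X), (28,X), (28,Y), (33,Y)
ranks: 6->1, 8->2, 9->3, 10->4, 15->5, 21->6, 28->7.5, 28->7.5, 33->9
Step 2: Rank sum for X: R1 = 1 + 2 + 5 + 6 + 7.5 = 21.5.
Step 3: U_X = R1 - n1(n1+1)/2 = 21.5 - 5*6/2 = 21.5 - 15 = 6.5.
       U_Y = n1*n2 - U_X = 20 - 6.5 = 13.5.
Step 4: Ties are present, so use the tie-corrected normal approximation (with continuity correction) for the p-value.
Step 5: p-value = 0.460558; compare to alpha = 0.05. fail to reject H0.

U_X = 6.5, p = 0.460558, fail to reject H0 at alpha = 0.05.


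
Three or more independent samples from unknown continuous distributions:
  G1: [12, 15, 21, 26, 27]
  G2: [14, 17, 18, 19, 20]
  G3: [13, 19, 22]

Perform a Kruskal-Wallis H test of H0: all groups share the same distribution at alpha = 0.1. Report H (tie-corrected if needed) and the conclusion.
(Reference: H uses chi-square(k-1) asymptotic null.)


Step 1: Combine all N = 13 observations and assign midranks.
sorted (value, group, rank): (12,G1,1), (13,G3,2), (14,G2,3), (15,G1,4), (17,G2,5), (18,G2,6), (19,G2,7.5), (19,G3,7.5), (20,G2,9), (21,G1,10), (22,G3,11), (26,G1,12), (27,G1,13)
Step 2: Sum ranks within each group.
R_1 = 40 (n_1 = 5)
R_2 = 30.5 (n_2 = 5)
R_3 = 20.5 (n_3 = 3)
Step 3: H = 12/(N(N+1)) * sum(R_i^2/n_i) - 3(N+1)
     = 12/(13*14) * (40^2/5 + 30.5^2/5 + 20.5^2/3) - 3*14
     = 0.065934 * 646.133 - 42
     = 0.602198.
Step 4: Ties present; correction factor C = 1 - 6/(13^3 - 13) = 0.997253. Corrected H = 0.602198 / 0.997253 = 0.603857.
Step 5: Under H0, H ~ chi^2(2); p-value = 0.739391.
Step 6: alpha = 0.1. fail to reject H0.

H = 0.6039, df = 2, p = 0.739391, fail to reject H0.


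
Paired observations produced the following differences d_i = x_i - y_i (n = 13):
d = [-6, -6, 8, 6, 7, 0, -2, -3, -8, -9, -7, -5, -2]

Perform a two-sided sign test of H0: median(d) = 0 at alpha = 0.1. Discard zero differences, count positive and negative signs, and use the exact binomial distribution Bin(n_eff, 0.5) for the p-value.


Step 1: Discard zero differences. Original n = 13; n_eff = number of nonzero differences = 12.
Nonzero differences (with sign): -6, -6, +8, +6, +7, -2, -3, -8, -9, -7, -5, -2
Step 2: Count signs: positive = 3, negative = 9.
Step 3: Under H0: P(positive) = 0.5, so the number of positives S ~ Bin(12, 0.5).
Step 4: Two-sided exact p-value = sum of Bin(12,0.5) probabilities at or below the observed probability = 0.145996.
Step 5: alpha = 0.1. fail to reject H0.

n_eff = 12, pos = 3, neg = 9, p = 0.145996, fail to reject H0.


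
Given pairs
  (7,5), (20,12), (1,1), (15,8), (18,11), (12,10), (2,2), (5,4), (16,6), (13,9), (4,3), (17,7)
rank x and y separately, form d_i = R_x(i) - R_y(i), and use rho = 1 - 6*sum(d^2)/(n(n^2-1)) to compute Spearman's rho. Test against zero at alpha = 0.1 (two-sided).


Step 1: Rank x and y separately (midranks; no ties here).
rank(x): 7->5, 20->12, 1->1, 15->8, 18->11, 12->6, 2->2, 5->4, 16->9, 13->7, 4->3, 17->10
rank(y): 5->5, 12->12, 1->1, 8->8, 11->11, 10->10, 2->2, 4->4, 6->6, 9->9, 3->3, 7->7
Step 2: d_i = R_x(i) - R_y(i); compute d_i^2.
  (5-5)^2=0, (12-12)^2=0, (1-1)^2=0, (8-8)^2=0, (11-11)^2=0, (6-10)^2=16, (2-2)^2=0, (4-4)^2=0, (9-6)^2=9, (7-9)^2=4, (3-3)^2=0, (10-7)^2=9
sum(d^2) = 38.
Step 3: rho = 1 - 6*38 / (12*(12^2 - 1)) = 1 - 228/1716 = 0.867133.
Step 4: Under H0, t = rho * sqrt((n-2)/(1-rho^2)) = 5.5054 ~ t(10).
Step 5: Two-sided p-value from the t-distribution with 10 df = 0.000260.
Step 6: alpha = 0.1. reject H0.

rho = 0.8671, p = 0.000260, reject H0 at alpha = 0.1.


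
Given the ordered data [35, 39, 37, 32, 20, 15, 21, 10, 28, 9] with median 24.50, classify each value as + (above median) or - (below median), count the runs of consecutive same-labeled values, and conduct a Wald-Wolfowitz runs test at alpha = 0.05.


Step 1: Compute median = 24.50; label A = above, B = below.
Labels in order: AAAABBBBAB  (n_A = 5, n_B = 5)
Step 2: Count runs R = 4.
Step 3: Under H0 (random ordering), E[R] = 2*n_A*n_B/(n_A+n_B) + 1 = 2*5*5/10 + 1 = 6.0000.
        Var[R] = 2*n_A*n_B*(2*n_A*n_B - n_A - n_B) / ((n_A+n_B)^2 * (n_A+n_B-1)) = 2000/900 = 2.2222.
        SD[R] = 1.4907.
Step 4: Continuity-corrected z = (R + 0.5 - E[R]) / SD[R] = (4 + 0.5 - 6.0000) / 1.4907 = -1.0062.
Step 5: Two-sided p-value via normal approximation = 2*(1 - Phi(|z|)) = 0.314305.
Step 6: alpha = 0.05. fail to reject H0.

R = 4, z = -1.0062, p = 0.314305, fail to reject H0.


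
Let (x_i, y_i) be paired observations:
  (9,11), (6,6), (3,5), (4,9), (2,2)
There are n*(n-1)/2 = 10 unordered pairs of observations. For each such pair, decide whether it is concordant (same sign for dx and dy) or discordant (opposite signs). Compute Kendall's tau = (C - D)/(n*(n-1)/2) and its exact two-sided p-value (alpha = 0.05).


Step 1: Enumerate the 10 unordered pairs (i,j) with i<j and classify each by sign(x_j-x_i) * sign(y_j-y_i).
  (1,2):dx=-3,dy=-5->C; (1,3):dx=-6,dy=-6->C; (1,4):dx=-5,dy=-2->C; (1,5):dx=-7,dy=-9->C
  (2,3):dx=-3,dy=-1->C; (2,4):dx=-2,dy=+3->D; (2,5):dx=-4,dy=-4->C; (3,4):dx=+1,dy=+4->C
  (3,5):dx=-1,dy=-3->C; (4,5):dx=-2,dy=-7->C
Step 2: C = 9, D = 1, total pairs = 10.
Step 3: tau = (C - D)/(n(n-1)/2) = (9 - 1)/10 = 0.800000.
Step 4: Exact two-sided p-value (enumerate n! = 120 permutations of y under H0): p = 0.083333.
Step 5: alpha = 0.05. fail to reject H0.

tau_b = 0.8000 (C=9, D=1), p = 0.083333, fail to reject H0.


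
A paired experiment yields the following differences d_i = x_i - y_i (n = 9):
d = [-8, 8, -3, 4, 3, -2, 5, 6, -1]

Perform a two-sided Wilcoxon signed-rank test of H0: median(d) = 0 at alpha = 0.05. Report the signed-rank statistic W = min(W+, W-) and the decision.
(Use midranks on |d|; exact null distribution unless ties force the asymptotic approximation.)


Step 1: Drop any zero differences (none here) and take |d_i|.
|d| = [8, 8, 3, 4, 3, 2, 5, 6, 1]
Step 2: Midrank |d_i| (ties get averaged ranks).
ranks: |8|->8.5, |8|->8.5, |3|->3.5, |4|->5, |3|->3.5, |2|->2, |5|->6, |6|->7, |1|->1
Step 3: Attach original signs; sum ranks with positive sign and with negative sign.
W+ = 8.5 + 5 + 3.5 + 6 + 7 = 30
W- = 8.5 + 3.5 + 2 + 1 = 15
(Check: W+ + W- = 45 should equal n(n+1)/2 = 45.)
Step 4: Test statistic W = min(W+, W-) = 15.
Step 5: Ties in |d|, so use the tie-corrected normal approximation.
        E[W] = n(n+1)/4 = 9*10/4 = 22.5.
        Tie groups: |d|=3 (t=2), |d|=8 (t=2); sum(t^3 - t) = 12.
        Var[W] = n(n+1)(2n+1)/24 - sum(t^3-t)/48 = 1710/24 - 12/48 = 71.
        z = (W - E[W]) / sqrt(Var[W]) = (15 - 22.5) / 8.4261 = -0.8901.
        Two-sided p = 2*Phi(z) = 0.373420.
Step 6: alpha = 0.05. fail to reject H0.

W+ = 30, W- = 15, W = min = 15, p = 0.373420, fail to reject H0.


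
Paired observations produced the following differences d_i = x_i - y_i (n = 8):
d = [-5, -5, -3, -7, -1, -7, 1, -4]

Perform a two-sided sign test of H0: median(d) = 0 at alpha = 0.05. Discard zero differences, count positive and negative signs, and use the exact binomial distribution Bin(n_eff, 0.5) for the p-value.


Step 1: Discard zero differences. Original n = 8; n_eff = number of nonzero differences = 8.
Nonzero differences (with sign): -5, -5, -3, -7, -1, -7, +1, -4
Step 2: Count signs: positive = 1, negative = 7.
Step 3: Under H0: P(positive) = 0.5, so the number of positives S ~ Bin(8, 0.5).
Step 4: Two-sided exact p-value = sum of Bin(8,0.5) probabilities at or below the observed probability = 0.070312.
Step 5: alpha = 0.05. fail to reject H0.

n_eff = 8, pos = 1, neg = 7, p = 0.070312, fail to reject H0.


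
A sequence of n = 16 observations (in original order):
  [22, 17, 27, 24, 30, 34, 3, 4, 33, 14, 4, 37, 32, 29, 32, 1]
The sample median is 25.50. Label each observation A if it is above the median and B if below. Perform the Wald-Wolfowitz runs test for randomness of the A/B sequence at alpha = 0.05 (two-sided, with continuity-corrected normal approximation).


Step 1: Compute median = 25.50; label A = above, B = below.
Labels in order: BBABAABBABBAAAAB  (n_A = 8, n_B = 8)
Step 2: Count runs R = 9.
Step 3: Under H0 (random ordering), E[R] = 2*n_A*n_B/(n_A+n_B) + 1 = 2*8*8/16 + 1 = 9.0000.
        Var[R] = 2*n_A*n_B*(2*n_A*n_B - n_A - n_B) / ((n_A+n_B)^2 * (n_A+n_B-1)) = 14336/3840 = 3.7333.
        SD[R] = 1.9322.
Step 4: R = E[R], so z = 0 with no continuity correction.
Step 5: Two-sided p-value via normal approximation = 2*(1 - Phi(|z|)) = 1.000000.
Step 6: alpha = 0.05. fail to reject H0.

R = 9, z = 0.0000, p = 1.000000, fail to reject H0.


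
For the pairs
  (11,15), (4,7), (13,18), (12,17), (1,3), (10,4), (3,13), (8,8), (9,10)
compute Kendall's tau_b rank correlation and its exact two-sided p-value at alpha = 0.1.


Step 1: Enumerate the 36 unordered pairs (i,j) with i<j and classify each by sign(x_j-x_i) * sign(y_j-y_i).
  (1,2):dx=-7,dy=-8->C; (1,3):dx=+2,dy=+3->C; (1,4):dx=+1,dy=+2->C; (1,5):dx=-10,dy=-12->C
  (1,6):dx=-1,dy=-11->C; (1,7):dx=-8,dy=-2->C; (1,8):dx=-3,dy=-7->C; (1,9):dx=-2,dy=-5->C
  (2,3):dx=+9,dy=+11->C; (2,4):dx=+8,dy=+10->C; (2,5):dx=-3,dy=-4->C; (2,6):dx=+6,dy=-3->D
  (2,7):dx=-1,dy=+6->D; (2,8):dx=+4,dy=+1->C; (2,9):dx=+5,dy=+3->C; (3,4):dx=-1,dy=-1->C
  (3,5):dx=-12,dy=-15->C; (3,6):dx=-3,dy=-14->C; (3,7):dx=-10,dy=-5->C; (3,8):dx=-5,dy=-10->C
  (3,9):dx=-4,dy=-8->C; (4,5):dx=-11,dy=-14->C; (4,6):dx=-2,dy=-13->C; (4,7):dx=-9,dy=-4->C
  (4,8):dx=-4,dy=-9->C; (4,9):dx=-3,dy=-7->C; (5,6):dx=+9,dy=+1->C; (5,7):dx=+2,dy=+10->C
  (5,8):dx=+7,dy=+5->C; (5,9):dx=+8,dy=+7->C; (6,7):dx=-7,dy=+9->D; (6,8):dx=-2,dy=+4->D
  (6,9):dx=-1,dy=+6->D; (7,8):dx=+5,dy=-5->D; (7,9):dx=+6,dy=-3->D; (8,9):dx=+1,dy=+2->C
Step 2: C = 29, D = 7, total pairs = 36.
Step 3: tau = (C - D)/(n(n-1)/2) = (29 - 7)/36 = 0.611111.
Step 4: Exact two-sided p-value (enumerate n! = 362880 permutations of y under H0): p = 0.024741.
Step 5: alpha = 0.1. reject H0.

tau_b = 0.6111 (C=29, D=7), p = 0.024741, reject H0.


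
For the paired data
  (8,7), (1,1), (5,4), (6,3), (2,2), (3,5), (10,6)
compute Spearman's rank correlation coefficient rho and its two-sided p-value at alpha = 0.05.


Step 1: Rank x and y separately (midranks; no ties here).
rank(x): 8->6, 1->1, 5->4, 6->5, 2->2, 3->3, 10->7
rank(y): 7->7, 1->1, 4->4, 3->3, 2->2, 5->5, 6->6
Step 2: d_i = R_x(i) - R_y(i); compute d_i^2.
  (6-7)^2=1, (1-1)^2=0, (4-4)^2=0, (5-3)^2=4, (2-2)^2=0, (3-5)^2=4, (7-6)^2=1
sum(d^2) = 10.
Step 3: rho = 1 - 6*10 / (7*(7^2 - 1)) = 1 - 60/336 = 0.821429.
Step 4: Under H0, t = rho * sqrt((n-2)/(1-rho^2)) = 3.2206 ~ t(5).
Step 5: Two-sided p-value from the t-distribution with 5 df = 0.023449.
Step 6: alpha = 0.05. reject H0.

rho = 0.8214, p = 0.023449, reject H0 at alpha = 0.05.


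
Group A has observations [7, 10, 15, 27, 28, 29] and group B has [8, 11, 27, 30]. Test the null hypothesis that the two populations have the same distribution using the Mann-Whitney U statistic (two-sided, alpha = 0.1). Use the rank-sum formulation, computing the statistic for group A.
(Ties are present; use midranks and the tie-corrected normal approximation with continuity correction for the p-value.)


Step 1: Combine and sort all 10 observations; assign midranks.
sorted (value, group): (7,X), (8,Y), (10,X), (11,Y), (15,X), (27,X), (27,Y), (28,X), (29,X), (30,Y)
ranks: 7->1, 8->2, 10->3, 11->4, 15->5, 27->6.5, 27->6.5, 28->8, 29->9, 30->10
Step 2: Rank sum for X: R1 = 1 + 3 + 5 + 6.5 + 8 + 9 = 32.5.
Step 3: U_X = R1 - n1(n1+1)/2 = 32.5 - 6*7/2 = 32.5 - 21 = 11.5.
       U_Y = n1*n2 - U_X = 24 - 11.5 = 12.5.
Step 4: Ties are present, so use the tie-corrected normal approximation (with continuity correction) for the p-value.
Step 5: p-value = 1.000000; compare to alpha = 0.1. fail to reject H0.

U_X = 11.5, p = 1.000000, fail to reject H0 at alpha = 0.1.


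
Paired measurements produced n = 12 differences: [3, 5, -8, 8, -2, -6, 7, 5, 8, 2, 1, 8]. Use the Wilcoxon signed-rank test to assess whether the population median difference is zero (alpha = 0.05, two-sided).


Step 1: Drop any zero differences (none here) and take |d_i|.
|d| = [3, 5, 8, 8, 2, 6, 7, 5, 8, 2, 1, 8]
Step 2: Midrank |d_i| (ties get averaged ranks).
ranks: |3|->4, |5|->5.5, |8|->10.5, |8|->10.5, |2|->2.5, |6|->7, |7|->8, |5|->5.5, |8|->10.5, |2|->2.5, |1|->1, |8|->10.5
Step 3: Attach original signs; sum ranks with positive sign and with negative sign.
W+ = 4 + 5.5 + 10.5 + 8 + 5.5 + 10.5 + 2.5 + 1 + 10.5 = 58
W- = 10.5 + 2.5 + 7 = 20
(Check: W+ + W- = 78 should equal n(n+1)/2 = 78.)
Step 4: Test statistic W = min(W+, W-) = 20.
Step 5: Ties in |d|, so use the tie-corrected normal approximation.
        E[W] = n(n+1)/4 = 12*13/4 = 39.
        Tie groups: |d|=2 (t=2), |d|=5 (t=2), |d|=8 (t=4); sum(t^3 - t) = 72.
        Var[W] = n(n+1)(2n+1)/24 - sum(t^3-t)/48 = 3900/24 - 72/48 = 161.
        z = (W - E[W]) / sqrt(Var[W]) = (20 - 39) / 12.6886 = -1.4974.
        Two-sided p = 2*Phi(z) = 0.134287.
Step 6: alpha = 0.05. fail to reject H0.

W+ = 58, W- = 20, W = min = 20, p = 0.134287, fail to reject H0.


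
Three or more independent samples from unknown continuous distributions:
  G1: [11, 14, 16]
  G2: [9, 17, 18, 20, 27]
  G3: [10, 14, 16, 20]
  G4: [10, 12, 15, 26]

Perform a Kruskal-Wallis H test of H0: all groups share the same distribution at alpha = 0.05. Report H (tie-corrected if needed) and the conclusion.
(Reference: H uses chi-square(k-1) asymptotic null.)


Step 1: Combine all N = 16 observations and assign midranks.
sorted (value, group, rank): (9,G2,1), (10,G3,2.5), (10,G4,2.5), (11,G1,4), (12,G4,5), (14,G1,6.5), (14,G3,6.5), (15,G4,8), (16,G1,9.5), (16,G3,9.5), (17,G2,11), (18,G2,12), (20,G2,13.5), (20,G3,13.5), (26,G4,15), (27,G2,16)
Step 2: Sum ranks within each group.
R_1 = 20 (n_1 = 3)
R_2 = 53.5 (n_2 = 5)
R_3 = 32 (n_3 = 4)
R_4 = 30.5 (n_4 = 4)
Step 3: H = 12/(N(N+1)) * sum(R_i^2/n_i) - 3(N+1)
     = 12/(16*17) * (20^2/3 + 53.5^2/5 + 32^2/4 + 30.5^2/4) - 3*17
     = 0.044118 * 1194.35 - 51
     = 1.691728.
Step 4: Ties present; correction factor C = 1 - 24/(16^3 - 16) = 0.994118. Corrected H = 1.691728 / 0.994118 = 1.701738.
Step 5: Under H0, H ~ chi^2(3); p-value = 0.636547.
Step 6: alpha = 0.05. fail to reject H0.

H = 1.7017, df = 3, p = 0.636547, fail to reject H0.


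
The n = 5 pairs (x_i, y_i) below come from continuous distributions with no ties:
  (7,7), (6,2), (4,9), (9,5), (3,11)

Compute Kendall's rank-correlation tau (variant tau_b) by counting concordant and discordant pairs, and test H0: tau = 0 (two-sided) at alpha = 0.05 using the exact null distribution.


Step 1: Enumerate the 10 unordered pairs (i,j) with i<j and classify each by sign(x_j-x_i) * sign(y_j-y_i).
  (1,2):dx=-1,dy=-5->C; (1,3):dx=-3,dy=+2->D; (1,4):dx=+2,dy=-2->D; (1,5):dx=-4,dy=+4->D
  (2,3):dx=-2,dy=+7->D; (2,4):dx=+3,dy=+3->C; (2,5):dx=-3,dy=+9->D; (3,4):dx=+5,dy=-4->D
  (3,5):dx=-1,dy=+2->D; (4,5):dx=-6,dy=+6->D
Step 2: C = 2, D = 8, total pairs = 10.
Step 3: tau = (C - D)/(n(n-1)/2) = (2 - 8)/10 = -0.600000.
Step 4: Exact two-sided p-value (enumerate n! = 120 permutations of y under H0): p = 0.233333.
Step 5: alpha = 0.05. fail to reject H0.

tau_b = -0.6000 (C=2, D=8), p = 0.233333, fail to reject H0.
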